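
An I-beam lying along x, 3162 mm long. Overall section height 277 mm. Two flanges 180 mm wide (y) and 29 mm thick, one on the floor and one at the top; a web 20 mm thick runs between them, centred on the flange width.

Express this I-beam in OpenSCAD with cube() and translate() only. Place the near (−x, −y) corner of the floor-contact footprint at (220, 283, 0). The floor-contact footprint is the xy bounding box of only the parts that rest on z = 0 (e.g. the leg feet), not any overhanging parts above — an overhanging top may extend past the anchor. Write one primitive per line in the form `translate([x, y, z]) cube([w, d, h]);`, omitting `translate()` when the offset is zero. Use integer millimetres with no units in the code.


translate([220, 283, 0]) cube([3162, 180, 29]);
translate([220, 363, 29]) cube([3162, 20, 219]);
translate([220, 283, 248]) cube([3162, 180, 29]);


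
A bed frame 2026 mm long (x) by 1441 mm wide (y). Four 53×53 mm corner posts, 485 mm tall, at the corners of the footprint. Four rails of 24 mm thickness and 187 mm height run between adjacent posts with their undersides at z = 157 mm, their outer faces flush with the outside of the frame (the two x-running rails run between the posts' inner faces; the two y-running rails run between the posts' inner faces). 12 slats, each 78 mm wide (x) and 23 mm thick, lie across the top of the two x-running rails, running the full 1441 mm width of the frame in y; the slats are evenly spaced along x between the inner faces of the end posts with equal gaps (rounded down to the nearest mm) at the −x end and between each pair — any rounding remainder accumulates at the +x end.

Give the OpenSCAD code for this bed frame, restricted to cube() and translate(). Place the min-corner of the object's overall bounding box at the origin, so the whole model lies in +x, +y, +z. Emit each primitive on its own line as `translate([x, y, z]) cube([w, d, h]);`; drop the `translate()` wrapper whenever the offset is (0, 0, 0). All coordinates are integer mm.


cube([53, 53, 485]);
translate([0, 1388, 0]) cube([53, 53, 485]);
translate([1973, 0, 0]) cube([53, 53, 485]);
translate([1973, 1388, 0]) cube([53, 53, 485]);
translate([53, 0, 157]) cube([1920, 24, 187]);
translate([53, 1417, 157]) cube([1920, 24, 187]);
translate([0, 53, 157]) cube([24, 1335, 187]);
translate([2002, 53, 157]) cube([24, 1335, 187]);
translate([128, 0, 344]) cube([78, 1441, 23]);
translate([281, 0, 344]) cube([78, 1441, 23]);
translate([434, 0, 344]) cube([78, 1441, 23]);
translate([587, 0, 344]) cube([78, 1441, 23]);
translate([740, 0, 344]) cube([78, 1441, 23]);
translate([893, 0, 344]) cube([78, 1441, 23]);
translate([1046, 0, 344]) cube([78, 1441, 23]);
translate([1199, 0, 344]) cube([78, 1441, 23]);
translate([1352, 0, 344]) cube([78, 1441, 23]);
translate([1505, 0, 344]) cube([78, 1441, 23]);
translate([1658, 0, 344]) cube([78, 1441, 23]);
translate([1811, 0, 344]) cube([78, 1441, 23]);


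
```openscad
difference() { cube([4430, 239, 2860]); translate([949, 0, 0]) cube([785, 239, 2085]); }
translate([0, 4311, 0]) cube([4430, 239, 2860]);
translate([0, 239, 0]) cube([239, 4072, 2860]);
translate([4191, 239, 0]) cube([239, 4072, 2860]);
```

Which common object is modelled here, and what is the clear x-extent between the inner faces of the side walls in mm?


A single room. The interior width is 3952 mm.

Four walls enclosing a rectangle with a door in the front wall — a room. Outside width 4430 minus two 239 mm walls gives 3952 mm.


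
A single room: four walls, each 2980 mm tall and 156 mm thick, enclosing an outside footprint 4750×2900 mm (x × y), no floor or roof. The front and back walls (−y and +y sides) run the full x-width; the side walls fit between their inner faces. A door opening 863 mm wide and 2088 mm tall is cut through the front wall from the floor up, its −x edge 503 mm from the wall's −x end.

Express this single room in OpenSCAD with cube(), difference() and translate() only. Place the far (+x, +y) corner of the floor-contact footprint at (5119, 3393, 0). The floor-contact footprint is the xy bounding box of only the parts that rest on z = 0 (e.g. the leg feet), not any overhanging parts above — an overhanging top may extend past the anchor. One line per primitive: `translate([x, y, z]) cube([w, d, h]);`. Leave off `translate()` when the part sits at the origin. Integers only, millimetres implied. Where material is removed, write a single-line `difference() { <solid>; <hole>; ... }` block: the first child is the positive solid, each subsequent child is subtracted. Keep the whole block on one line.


difference() { translate([369, 493, 0]) cube([4750, 156, 2980]); translate([872, 493, 0]) cube([863, 156, 2088]); }
translate([369, 3237, 0]) cube([4750, 156, 2980]);
translate([369, 649, 0]) cube([156, 2588, 2980]);
translate([4963, 649, 0]) cube([156, 2588, 2980]);


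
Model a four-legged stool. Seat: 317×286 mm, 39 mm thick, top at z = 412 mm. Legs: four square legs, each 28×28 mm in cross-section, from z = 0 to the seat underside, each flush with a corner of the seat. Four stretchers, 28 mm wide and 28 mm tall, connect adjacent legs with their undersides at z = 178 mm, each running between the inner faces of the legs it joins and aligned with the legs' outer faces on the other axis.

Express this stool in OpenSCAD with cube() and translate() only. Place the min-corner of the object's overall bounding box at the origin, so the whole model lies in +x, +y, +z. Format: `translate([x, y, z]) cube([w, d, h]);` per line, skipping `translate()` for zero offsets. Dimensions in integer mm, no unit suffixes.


// leg_h = 412 - 39 = 373
// stretcher span = 317 - 2*28 = 261
translate([0, 0, 373]) cube([317, 286, 39]);
cube([28, 28, 373]);
translate([289, 0, 0]) cube([28, 28, 373]);
translate([0, 258, 0]) cube([28, 28, 373]);
translate([289, 258, 0]) cube([28, 28, 373]);
translate([28, 0, 178]) cube([261, 28, 28]);
translate([28, 258, 178]) cube([261, 28, 28]);
translate([0, 28, 178]) cube([28, 230, 28]);
translate([289, 28, 178]) cube([28, 230, 28]);


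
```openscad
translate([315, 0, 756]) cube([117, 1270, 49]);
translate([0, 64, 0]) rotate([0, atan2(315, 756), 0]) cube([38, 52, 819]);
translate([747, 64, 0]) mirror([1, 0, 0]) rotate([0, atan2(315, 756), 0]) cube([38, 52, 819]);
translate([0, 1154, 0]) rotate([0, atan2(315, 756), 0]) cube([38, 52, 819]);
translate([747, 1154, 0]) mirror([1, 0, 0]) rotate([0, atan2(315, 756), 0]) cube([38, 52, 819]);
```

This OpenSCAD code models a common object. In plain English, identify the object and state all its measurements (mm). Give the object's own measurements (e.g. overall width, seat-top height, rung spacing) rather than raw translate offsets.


A sawhorse. A 117×1270×49 mm beam (x, y, z) sits on two A-frame leg pairs. Each pair is two raked legs of 38×52 mm section (52 mm along y) splaying symmetrically in x. Each leg rises 756 mm vertically over 315 mm of horizontal reach and is 819 mm long along its own axis. Every leg's outer bottom edge rests on the floor and its outer top edge meets a bottom edge of the beam — the left legs (tilting toward +x) meet the beam's −x bottom edge, the right legs (their mirror images, tilting toward −x) meet its +x bottom edge — so the leg tops tuck under the beam, the beam's underside is 756 mm above the floor, and the feet are 747 mm apart outside-to-outside with the beam centred between them. The two leg pairs are set in 64 mm from either end of the beam.


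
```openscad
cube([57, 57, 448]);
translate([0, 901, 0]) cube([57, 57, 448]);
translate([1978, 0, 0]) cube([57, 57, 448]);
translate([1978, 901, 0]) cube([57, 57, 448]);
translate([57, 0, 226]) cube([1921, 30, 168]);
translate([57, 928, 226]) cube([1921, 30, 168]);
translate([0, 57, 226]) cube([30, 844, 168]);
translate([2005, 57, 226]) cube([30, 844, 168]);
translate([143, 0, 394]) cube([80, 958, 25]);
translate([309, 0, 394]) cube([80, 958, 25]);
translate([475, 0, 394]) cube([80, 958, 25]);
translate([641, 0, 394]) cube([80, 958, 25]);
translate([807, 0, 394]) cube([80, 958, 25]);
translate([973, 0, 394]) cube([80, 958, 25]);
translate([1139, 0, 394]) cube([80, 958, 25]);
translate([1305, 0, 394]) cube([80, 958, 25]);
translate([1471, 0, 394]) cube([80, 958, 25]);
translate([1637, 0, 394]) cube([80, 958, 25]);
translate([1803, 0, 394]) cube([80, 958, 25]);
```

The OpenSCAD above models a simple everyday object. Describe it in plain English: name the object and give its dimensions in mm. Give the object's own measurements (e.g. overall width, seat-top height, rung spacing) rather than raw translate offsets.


A bed frame 2035 mm long (x) by 958 mm wide (y). Four 57×57 mm corner posts, 448 mm tall, at the corners of the footprint. Four rails of 30 mm thickness and 168 mm height run between adjacent posts with their undersides at z = 226 mm, their outer faces flush with the outside of the frame (the two x-running rails run between the posts' inner faces; the two y-running rails run between the posts' inner faces). 11 slats, each 80 mm wide (x) and 25 mm thick, lie across the top of the two x-running rails, running the full 958 mm width of the frame in y; along x they sit between the end posts with a 86 mm gap after the −x posts and between neighbouring slats, leaving 95 mm before the +x posts.


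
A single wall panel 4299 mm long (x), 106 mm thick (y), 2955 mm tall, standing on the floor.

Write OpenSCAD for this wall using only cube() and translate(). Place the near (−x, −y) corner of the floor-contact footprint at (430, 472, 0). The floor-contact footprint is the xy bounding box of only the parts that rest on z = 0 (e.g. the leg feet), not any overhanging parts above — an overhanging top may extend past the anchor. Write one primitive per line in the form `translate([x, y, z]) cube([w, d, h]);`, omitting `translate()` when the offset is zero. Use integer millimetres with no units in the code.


translate([430, 472, 0]) cube([4299, 106, 2955]);


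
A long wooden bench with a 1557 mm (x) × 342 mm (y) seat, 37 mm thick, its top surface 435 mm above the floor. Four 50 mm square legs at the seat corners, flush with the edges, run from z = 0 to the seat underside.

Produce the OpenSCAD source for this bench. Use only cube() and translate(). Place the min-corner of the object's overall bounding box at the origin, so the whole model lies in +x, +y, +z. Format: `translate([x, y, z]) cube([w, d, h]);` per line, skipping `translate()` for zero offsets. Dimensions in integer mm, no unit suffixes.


translate([0, 0, 398]) cube([1557, 342, 37]);
cube([50, 50, 398]);
translate([0, 292, 0]) cube([50, 50, 398]);
translate([1507, 0, 0]) cube([50, 50, 398]);
translate([1507, 292, 0]) cube([50, 50, 398]);


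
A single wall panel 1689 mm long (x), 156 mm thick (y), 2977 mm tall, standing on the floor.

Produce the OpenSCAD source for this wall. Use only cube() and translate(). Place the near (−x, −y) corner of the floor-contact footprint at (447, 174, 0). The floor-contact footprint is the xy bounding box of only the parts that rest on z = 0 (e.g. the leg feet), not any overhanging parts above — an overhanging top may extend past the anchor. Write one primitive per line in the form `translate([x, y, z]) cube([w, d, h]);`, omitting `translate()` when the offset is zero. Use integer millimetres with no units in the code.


translate([447, 174, 0]) cube([1689, 156, 2977]);


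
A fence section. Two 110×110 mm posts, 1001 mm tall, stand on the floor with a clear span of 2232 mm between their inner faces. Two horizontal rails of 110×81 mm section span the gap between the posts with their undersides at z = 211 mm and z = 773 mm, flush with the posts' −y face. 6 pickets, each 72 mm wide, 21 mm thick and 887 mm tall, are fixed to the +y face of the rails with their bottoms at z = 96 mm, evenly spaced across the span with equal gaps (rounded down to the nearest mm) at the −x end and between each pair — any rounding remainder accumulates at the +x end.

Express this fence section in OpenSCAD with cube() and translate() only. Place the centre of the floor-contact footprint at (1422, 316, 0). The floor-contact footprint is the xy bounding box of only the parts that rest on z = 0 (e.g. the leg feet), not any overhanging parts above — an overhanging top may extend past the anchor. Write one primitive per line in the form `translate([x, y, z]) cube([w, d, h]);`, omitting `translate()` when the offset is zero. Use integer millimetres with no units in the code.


translate([196, 261, 0]) cube([110, 110, 1001]);
translate([2538, 261, 0]) cube([110, 110, 1001]);
translate([306, 261, 211]) cube([2232, 110, 81]);
translate([306, 261, 773]) cube([2232, 110, 81]);
translate([563, 371, 96]) cube([72, 21, 887]);
translate([892, 371, 96]) cube([72, 21, 887]);
translate([1221, 371, 96]) cube([72, 21, 887]);
translate([1550, 371, 96]) cube([72, 21, 887]);
translate([1879, 371, 96]) cube([72, 21, 887]);
translate([2208, 371, 96]) cube([72, 21, 887]);


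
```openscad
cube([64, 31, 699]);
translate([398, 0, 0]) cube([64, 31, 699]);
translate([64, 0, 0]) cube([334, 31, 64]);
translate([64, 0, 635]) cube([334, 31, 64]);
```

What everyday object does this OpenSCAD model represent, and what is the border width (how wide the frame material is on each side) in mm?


A picture frame. The border width is 64 mm.

Four thin pieces enclosing a rectangular opening — a picture frame. The two full-height stiles are 699 mm tall; the top rail sits at z = 635 and is 64 mm tall, so the border above the opening is 699 − 635 = 64 mm, matching the stile x-width.


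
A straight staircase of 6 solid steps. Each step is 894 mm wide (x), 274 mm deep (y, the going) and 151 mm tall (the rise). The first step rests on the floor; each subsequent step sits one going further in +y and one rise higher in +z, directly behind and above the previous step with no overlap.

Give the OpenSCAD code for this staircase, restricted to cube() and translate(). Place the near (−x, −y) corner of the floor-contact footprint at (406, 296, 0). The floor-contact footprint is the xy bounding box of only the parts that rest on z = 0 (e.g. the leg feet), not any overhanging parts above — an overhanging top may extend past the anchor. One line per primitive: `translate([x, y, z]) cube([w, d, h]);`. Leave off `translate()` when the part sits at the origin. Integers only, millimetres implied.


translate([406, 296, 0]) cube([894, 274, 151]);
translate([406, 570, 151]) cube([894, 274, 151]);
translate([406, 844, 302]) cube([894, 274, 151]);
translate([406, 1118, 453]) cube([894, 274, 151]);
translate([406, 1392, 604]) cube([894, 274, 151]);
translate([406, 1666, 755]) cube([894, 274, 151]);


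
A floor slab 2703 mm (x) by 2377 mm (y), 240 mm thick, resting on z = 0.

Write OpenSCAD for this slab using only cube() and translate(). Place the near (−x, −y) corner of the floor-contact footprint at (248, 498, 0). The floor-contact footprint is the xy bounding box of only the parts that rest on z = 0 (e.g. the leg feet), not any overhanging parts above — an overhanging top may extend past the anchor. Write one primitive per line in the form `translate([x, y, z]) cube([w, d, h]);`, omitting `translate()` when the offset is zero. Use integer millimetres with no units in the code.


translate([248, 498, 0]) cube([2703, 2377, 240]);


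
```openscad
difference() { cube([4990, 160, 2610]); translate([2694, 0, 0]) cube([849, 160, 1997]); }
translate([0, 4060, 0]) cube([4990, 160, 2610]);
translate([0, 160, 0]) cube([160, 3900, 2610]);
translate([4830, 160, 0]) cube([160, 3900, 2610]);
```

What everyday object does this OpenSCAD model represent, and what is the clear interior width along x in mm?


A single room. The interior width is 4670 mm.

Four walls enclosing a rectangle with a door in the front wall — a room. Outside width 4990 minus two 160 mm walls gives 4670 mm.


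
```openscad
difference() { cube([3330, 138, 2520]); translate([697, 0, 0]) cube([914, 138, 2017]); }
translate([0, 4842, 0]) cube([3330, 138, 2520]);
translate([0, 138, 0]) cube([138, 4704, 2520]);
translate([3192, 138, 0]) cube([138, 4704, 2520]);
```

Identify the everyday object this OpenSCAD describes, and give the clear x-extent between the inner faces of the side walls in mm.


A single room. The interior width is 3054 mm.

Four walls enclosing a rectangle with a door in the front wall — a room. Outside width 3330 minus two 138 mm walls gives 3054 mm.


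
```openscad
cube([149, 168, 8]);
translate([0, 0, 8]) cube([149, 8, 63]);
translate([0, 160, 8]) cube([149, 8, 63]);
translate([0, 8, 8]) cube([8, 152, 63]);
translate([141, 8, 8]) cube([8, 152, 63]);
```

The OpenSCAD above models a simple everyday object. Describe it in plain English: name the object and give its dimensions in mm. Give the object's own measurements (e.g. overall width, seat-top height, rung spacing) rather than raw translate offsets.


An open-topped rectangular box: outside dimensions 149×168×71 mm, with a uniform wall and base thickness of 8 mm. The base is a full 149×168 slab on the floor; four walls sit on top of the base. The front and back walls (the −y and +y sides) span the full width; the two side walls fit between them.


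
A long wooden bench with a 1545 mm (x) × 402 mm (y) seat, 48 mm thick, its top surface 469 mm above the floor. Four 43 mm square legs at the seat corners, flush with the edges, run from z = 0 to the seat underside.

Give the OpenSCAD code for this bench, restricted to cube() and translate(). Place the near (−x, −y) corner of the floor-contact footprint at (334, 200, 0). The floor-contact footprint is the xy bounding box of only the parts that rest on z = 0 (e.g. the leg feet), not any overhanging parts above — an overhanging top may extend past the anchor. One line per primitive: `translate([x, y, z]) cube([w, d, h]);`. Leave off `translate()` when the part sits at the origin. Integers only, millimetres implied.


translate([334, 200, 421]) cube([1545, 402, 48]);
translate([334, 200, 0]) cube([43, 43, 421]);
translate([334, 559, 0]) cube([43, 43, 421]);
translate([1836, 200, 0]) cube([43, 43, 421]);
translate([1836, 559, 0]) cube([43, 43, 421]);


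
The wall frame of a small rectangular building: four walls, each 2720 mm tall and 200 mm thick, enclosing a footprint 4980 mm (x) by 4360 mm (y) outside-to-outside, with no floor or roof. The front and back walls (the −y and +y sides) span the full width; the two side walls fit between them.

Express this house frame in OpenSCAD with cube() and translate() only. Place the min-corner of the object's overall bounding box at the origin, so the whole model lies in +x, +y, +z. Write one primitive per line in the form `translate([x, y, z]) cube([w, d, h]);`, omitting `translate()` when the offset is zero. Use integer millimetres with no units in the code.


cube([4980, 200, 2720]);
translate([0, 4160, 0]) cube([4980, 200, 2720]);
translate([0, 200, 0]) cube([200, 3960, 2720]);
translate([4780, 200, 0]) cube([200, 3960, 2720]);


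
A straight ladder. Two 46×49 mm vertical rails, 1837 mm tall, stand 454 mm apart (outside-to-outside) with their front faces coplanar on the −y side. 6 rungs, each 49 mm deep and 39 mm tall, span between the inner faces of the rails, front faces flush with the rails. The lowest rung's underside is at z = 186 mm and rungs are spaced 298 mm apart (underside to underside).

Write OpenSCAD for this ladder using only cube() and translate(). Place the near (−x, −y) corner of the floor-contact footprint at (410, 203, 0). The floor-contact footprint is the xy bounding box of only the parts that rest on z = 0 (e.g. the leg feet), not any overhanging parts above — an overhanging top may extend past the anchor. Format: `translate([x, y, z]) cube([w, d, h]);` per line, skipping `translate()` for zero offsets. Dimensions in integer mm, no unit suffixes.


// rung span = 454 - 2*46 = 362
// rung[k] z = 186 + k*298
translate([410, 203, 0]) cube([46, 49, 1837]);
translate([818, 203, 0]) cube([46, 49, 1837]);
translate([456, 203, 186]) cube([362, 49, 39]);
translate([456, 203, 484]) cube([362, 49, 39]);
translate([456, 203, 782]) cube([362, 49, 39]);
translate([456, 203, 1080]) cube([362, 49, 39]);
translate([456, 203, 1378]) cube([362, 49, 39]);
translate([456, 203, 1676]) cube([362, 49, 39]);


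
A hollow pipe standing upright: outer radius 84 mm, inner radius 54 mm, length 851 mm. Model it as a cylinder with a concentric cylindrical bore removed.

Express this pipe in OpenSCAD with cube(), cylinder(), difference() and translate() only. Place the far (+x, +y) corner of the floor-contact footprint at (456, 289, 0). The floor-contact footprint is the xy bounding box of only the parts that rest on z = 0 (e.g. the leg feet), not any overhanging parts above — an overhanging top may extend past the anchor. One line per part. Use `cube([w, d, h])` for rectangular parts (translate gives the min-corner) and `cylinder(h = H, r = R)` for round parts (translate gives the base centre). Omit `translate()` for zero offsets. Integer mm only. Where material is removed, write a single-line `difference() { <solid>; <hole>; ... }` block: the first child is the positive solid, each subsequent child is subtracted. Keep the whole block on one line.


difference() { translate([372, 205, 0]) cylinder(h = 851, r = 84); translate([372, 205, 0]) cylinder(h = 851, r = 54); }


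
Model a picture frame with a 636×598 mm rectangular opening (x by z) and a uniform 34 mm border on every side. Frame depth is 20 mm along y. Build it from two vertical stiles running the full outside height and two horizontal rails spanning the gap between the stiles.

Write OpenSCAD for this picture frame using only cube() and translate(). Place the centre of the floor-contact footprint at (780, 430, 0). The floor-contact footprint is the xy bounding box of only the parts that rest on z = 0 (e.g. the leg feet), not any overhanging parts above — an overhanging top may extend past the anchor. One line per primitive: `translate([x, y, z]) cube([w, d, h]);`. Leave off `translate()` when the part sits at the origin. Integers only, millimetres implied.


translate([428, 420, 0]) cube([34, 20, 666]);
translate([1098, 420, 0]) cube([34, 20, 666]);
translate([462, 420, 0]) cube([636, 20, 34]);
translate([462, 420, 632]) cube([636, 20, 34]);


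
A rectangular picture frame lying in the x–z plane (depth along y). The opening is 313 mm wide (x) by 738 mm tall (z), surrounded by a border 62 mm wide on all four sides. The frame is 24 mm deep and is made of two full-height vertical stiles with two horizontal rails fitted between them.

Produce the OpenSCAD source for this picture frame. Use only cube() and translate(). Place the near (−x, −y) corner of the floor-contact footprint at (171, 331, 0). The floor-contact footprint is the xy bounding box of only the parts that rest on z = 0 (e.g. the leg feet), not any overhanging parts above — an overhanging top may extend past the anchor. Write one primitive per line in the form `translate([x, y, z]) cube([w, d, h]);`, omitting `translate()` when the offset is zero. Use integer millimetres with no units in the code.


translate([171, 331, 0]) cube([62, 24, 862]);
translate([546, 331, 0]) cube([62, 24, 862]);
translate([233, 331, 0]) cube([313, 24, 62]);
translate([233, 331, 800]) cube([313, 24, 62]);


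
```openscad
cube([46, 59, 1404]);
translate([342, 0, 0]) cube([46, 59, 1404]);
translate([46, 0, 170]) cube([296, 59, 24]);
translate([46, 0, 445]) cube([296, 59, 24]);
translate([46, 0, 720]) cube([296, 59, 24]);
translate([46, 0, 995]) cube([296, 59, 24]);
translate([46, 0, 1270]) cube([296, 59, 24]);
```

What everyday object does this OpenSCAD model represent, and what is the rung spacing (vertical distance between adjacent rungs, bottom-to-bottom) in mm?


A ladder. The rung spacing is 275 mm.

Two tall 46×59 posts with 5 short bars between them — a ladder. Adjacent rungs sit at z = 170 and z = 445, so the spacing is 445 − 170 = 275 mm.


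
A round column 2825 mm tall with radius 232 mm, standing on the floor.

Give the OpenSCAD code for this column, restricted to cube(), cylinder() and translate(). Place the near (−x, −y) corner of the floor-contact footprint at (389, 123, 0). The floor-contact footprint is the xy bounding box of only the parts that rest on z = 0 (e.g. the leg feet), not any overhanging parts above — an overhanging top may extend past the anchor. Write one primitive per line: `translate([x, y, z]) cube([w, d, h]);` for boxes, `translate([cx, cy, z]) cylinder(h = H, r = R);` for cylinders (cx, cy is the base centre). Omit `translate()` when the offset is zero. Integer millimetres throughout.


translate([621, 355, 0]) cylinder(h = 2825, r = 232);


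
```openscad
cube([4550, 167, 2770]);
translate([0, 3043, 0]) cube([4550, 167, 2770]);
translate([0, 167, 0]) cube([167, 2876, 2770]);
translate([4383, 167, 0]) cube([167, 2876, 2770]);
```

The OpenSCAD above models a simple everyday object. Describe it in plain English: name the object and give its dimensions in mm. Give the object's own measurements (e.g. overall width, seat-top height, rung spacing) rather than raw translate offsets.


The wall frame of a small rectangular building: four walls, each 2770 mm tall and 167 mm thick, enclosing a footprint 4550 mm (x) by 3210 mm (y) outside-to-outside, with no floor or roof. The front and back walls (the −y and +y sides) span the full width; the two side walls fit between them.


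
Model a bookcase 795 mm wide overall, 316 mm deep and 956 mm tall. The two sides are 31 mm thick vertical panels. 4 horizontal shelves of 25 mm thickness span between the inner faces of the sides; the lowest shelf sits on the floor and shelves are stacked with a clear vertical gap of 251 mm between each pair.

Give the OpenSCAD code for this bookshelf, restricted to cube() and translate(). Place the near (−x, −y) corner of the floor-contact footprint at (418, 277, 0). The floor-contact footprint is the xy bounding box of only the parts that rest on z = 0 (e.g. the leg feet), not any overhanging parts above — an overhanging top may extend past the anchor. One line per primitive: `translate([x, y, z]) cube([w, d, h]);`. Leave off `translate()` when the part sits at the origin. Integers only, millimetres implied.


translate([418, 277, 0]) cube([31, 316, 956]);
translate([1182, 277, 0]) cube([31, 316, 956]);
translate([449, 277, 0]) cube([733, 316, 25]);
translate([449, 277, 276]) cube([733, 316, 25]);
translate([449, 277, 552]) cube([733, 316, 25]);
translate([449, 277, 828]) cube([733, 316, 25]);


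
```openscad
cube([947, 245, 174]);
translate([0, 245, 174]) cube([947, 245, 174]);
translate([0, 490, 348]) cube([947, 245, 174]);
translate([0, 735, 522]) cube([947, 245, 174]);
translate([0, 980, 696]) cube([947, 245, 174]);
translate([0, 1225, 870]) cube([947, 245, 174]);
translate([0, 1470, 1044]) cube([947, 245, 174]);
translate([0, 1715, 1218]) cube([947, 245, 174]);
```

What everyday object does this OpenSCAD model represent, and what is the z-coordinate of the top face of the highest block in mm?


A staircase. The total rise is 1392 mm.

8 identical blocks, each offset up and back from the previous — a staircase. Each step is 174 mm tall and there are 8 of them, so the total rise is 8 × 174 = 1392 mm.


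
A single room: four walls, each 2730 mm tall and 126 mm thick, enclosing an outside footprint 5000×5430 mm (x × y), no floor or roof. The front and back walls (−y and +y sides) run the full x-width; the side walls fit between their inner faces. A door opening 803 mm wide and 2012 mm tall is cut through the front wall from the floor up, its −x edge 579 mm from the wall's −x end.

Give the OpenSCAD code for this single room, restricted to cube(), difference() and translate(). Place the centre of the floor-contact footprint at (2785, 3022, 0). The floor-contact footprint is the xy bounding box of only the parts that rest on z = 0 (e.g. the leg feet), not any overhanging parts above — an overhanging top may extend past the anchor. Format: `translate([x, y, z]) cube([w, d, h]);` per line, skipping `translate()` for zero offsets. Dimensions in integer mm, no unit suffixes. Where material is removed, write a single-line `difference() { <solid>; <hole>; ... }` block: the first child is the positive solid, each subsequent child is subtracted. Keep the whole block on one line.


difference() { translate([285, 307, 0]) cube([5000, 126, 2730]); translate([864, 307, 0]) cube([803, 126, 2012]); }
translate([285, 5611, 0]) cube([5000, 126, 2730]);
translate([285, 433, 0]) cube([126, 5178, 2730]);
translate([5159, 433, 0]) cube([126, 5178, 2730]);


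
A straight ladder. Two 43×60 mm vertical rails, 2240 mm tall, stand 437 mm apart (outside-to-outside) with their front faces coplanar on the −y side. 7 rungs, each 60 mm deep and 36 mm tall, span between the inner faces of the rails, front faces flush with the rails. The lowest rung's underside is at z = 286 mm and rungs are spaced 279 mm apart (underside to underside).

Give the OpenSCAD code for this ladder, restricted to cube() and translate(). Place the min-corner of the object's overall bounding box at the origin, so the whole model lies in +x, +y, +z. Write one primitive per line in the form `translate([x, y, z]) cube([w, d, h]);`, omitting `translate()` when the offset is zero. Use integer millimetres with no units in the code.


cube([43, 60, 2240]);
translate([394, 0, 0]) cube([43, 60, 2240]);
translate([43, 0, 286]) cube([351, 60, 36]);
translate([43, 0, 565]) cube([351, 60, 36]);
translate([43, 0, 844]) cube([351, 60, 36]);
translate([43, 0, 1123]) cube([351, 60, 36]);
translate([43, 0, 1402]) cube([351, 60, 36]);
translate([43, 0, 1681]) cube([351, 60, 36]);
translate([43, 0, 1960]) cube([351, 60, 36]);


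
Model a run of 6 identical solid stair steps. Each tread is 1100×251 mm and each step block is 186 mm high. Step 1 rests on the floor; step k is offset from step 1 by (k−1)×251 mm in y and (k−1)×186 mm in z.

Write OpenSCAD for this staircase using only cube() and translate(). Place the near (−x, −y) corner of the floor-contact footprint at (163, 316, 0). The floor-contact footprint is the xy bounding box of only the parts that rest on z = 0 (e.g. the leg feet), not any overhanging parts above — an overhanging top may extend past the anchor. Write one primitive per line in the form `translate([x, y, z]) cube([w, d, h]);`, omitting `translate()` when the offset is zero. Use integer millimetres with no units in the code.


translate([163, 316, 0]) cube([1100, 251, 186]);
translate([163, 567, 186]) cube([1100, 251, 186]);
translate([163, 818, 372]) cube([1100, 251, 186]);
translate([163, 1069, 558]) cube([1100, 251, 186]);
translate([163, 1320, 744]) cube([1100, 251, 186]);
translate([163, 1571, 930]) cube([1100, 251, 186]);


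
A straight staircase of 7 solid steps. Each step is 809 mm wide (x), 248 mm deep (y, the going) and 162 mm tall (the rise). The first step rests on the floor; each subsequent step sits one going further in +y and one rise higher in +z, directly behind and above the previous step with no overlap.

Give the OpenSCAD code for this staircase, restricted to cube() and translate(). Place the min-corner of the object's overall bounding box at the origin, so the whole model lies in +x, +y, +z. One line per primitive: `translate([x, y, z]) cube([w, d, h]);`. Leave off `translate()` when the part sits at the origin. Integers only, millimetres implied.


cube([809, 248, 162]);
translate([0, 248, 162]) cube([809, 248, 162]);
translate([0, 496, 324]) cube([809, 248, 162]);
translate([0, 744, 486]) cube([809, 248, 162]);
translate([0, 992, 648]) cube([809, 248, 162]);
translate([0, 1240, 810]) cube([809, 248, 162]);
translate([0, 1488, 972]) cube([809, 248, 162]);


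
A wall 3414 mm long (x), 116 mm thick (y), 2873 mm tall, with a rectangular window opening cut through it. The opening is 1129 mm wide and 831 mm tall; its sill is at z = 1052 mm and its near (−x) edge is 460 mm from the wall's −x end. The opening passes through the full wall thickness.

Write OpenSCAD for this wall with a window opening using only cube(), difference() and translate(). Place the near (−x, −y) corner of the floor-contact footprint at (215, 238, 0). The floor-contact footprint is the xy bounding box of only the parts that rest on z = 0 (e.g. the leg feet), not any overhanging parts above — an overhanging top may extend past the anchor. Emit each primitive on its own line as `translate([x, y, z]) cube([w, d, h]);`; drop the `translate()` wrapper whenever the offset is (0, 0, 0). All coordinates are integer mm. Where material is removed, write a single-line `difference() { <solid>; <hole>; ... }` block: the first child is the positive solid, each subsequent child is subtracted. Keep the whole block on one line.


difference() { translate([215, 238, 0]) cube([3414, 116, 2873]); translate([675, 238, 1052]) cube([1129, 116, 831]); }


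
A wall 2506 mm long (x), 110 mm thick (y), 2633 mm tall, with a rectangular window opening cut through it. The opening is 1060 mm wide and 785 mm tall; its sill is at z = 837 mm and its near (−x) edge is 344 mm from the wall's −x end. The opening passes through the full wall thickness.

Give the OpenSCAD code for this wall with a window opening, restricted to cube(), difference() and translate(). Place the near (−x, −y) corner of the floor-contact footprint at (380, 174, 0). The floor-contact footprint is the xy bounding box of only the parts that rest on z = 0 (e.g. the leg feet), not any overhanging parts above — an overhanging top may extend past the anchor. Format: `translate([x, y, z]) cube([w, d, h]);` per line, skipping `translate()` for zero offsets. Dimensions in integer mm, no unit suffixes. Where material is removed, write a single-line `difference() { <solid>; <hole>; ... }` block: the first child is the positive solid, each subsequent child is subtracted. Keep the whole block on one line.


difference() { translate([380, 174, 0]) cube([2506, 110, 2633]); translate([724, 174, 837]) cube([1060, 110, 785]); }


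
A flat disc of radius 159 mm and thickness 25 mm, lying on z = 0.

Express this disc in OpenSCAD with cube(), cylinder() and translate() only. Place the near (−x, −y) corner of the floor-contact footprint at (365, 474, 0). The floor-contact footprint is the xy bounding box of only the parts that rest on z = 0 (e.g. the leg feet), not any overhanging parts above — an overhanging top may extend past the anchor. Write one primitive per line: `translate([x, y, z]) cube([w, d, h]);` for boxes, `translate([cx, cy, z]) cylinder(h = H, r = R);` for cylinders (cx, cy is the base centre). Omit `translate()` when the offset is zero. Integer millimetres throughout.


translate([524, 633, 0]) cylinder(h = 25, r = 159);


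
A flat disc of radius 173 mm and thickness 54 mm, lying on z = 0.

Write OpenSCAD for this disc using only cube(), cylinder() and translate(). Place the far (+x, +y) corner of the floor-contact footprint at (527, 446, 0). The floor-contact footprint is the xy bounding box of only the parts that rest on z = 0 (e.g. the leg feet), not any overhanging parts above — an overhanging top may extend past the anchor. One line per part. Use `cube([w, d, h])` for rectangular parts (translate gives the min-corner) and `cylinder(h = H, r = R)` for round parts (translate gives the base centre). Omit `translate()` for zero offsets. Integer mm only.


translate([354, 273, 0]) cylinder(h = 54, r = 173);


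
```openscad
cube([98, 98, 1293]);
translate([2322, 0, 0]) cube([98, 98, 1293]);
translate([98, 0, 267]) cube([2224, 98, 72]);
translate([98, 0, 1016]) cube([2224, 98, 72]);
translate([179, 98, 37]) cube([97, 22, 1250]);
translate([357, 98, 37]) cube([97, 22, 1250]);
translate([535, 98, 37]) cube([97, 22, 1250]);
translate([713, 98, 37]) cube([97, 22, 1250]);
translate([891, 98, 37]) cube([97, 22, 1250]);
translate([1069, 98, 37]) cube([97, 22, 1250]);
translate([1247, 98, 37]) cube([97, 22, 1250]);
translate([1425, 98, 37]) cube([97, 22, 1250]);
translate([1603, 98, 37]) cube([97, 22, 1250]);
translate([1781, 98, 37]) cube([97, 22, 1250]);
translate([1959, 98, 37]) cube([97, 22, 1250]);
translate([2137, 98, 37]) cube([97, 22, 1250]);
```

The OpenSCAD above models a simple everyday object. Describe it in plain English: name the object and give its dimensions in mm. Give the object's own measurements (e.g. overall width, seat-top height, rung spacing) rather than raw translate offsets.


A fence section. Two 98×98 mm posts, 1293 mm tall, stand on the floor with a clear span of 2224 mm between their inner faces. Two horizontal rails of 98×72 mm section span the gap between the posts with their undersides at z = 267 mm and z = 1016 mm, flush with the posts' −y face. 12 pickets, each 97 mm wide, 22 mm thick and 1250 mm tall, are fixed to the +y face of the rails with their bottoms at z = 37 mm, spaced across the span with a 81 mm gap after the −x post and between neighbouring pickets, with 88 mm left before the +x post.


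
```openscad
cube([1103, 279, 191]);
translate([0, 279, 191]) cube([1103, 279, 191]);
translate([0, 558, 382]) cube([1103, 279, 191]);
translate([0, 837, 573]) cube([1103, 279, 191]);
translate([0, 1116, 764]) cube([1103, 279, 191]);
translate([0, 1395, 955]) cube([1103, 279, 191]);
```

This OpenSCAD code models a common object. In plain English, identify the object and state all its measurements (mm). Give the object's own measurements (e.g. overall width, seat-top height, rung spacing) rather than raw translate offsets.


A straight staircase of 6 solid steps. Each step is 1103 mm wide (x), 279 mm deep (y, the going) and 191 mm tall (the rise). The first step rests on the floor; each subsequent step sits one going further in +y and one rise higher in +z, directly behind and above the previous step with no overlap.


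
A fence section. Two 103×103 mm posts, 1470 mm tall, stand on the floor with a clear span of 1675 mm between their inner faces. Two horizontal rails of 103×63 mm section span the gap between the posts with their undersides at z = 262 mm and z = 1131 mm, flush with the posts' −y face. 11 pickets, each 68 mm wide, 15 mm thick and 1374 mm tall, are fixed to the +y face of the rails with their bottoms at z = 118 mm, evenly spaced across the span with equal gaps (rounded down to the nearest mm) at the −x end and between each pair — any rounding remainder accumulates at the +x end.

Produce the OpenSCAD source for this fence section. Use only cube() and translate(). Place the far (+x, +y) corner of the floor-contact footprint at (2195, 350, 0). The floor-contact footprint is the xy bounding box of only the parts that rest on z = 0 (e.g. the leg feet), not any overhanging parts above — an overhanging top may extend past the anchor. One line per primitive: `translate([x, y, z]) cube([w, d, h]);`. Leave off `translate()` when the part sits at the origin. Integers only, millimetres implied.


translate([314, 247, 0]) cube([103, 103, 1470]);
translate([2092, 247, 0]) cube([103, 103, 1470]);
translate([417, 247, 262]) cube([1675, 103, 63]);
translate([417, 247, 1131]) cube([1675, 103, 63]);
translate([494, 350, 118]) cube([68, 15, 1374]);
translate([639, 350, 118]) cube([68, 15, 1374]);
translate([784, 350, 118]) cube([68, 15, 1374]);
translate([929, 350, 118]) cube([68, 15, 1374]);
translate([1074, 350, 118]) cube([68, 15, 1374]);
translate([1219, 350, 118]) cube([68, 15, 1374]);
translate([1364, 350, 118]) cube([68, 15, 1374]);
translate([1509, 350, 118]) cube([68, 15, 1374]);
translate([1654, 350, 118]) cube([68, 15, 1374]);
translate([1799, 350, 118]) cube([68, 15, 1374]);
translate([1944, 350, 118]) cube([68, 15, 1374]);


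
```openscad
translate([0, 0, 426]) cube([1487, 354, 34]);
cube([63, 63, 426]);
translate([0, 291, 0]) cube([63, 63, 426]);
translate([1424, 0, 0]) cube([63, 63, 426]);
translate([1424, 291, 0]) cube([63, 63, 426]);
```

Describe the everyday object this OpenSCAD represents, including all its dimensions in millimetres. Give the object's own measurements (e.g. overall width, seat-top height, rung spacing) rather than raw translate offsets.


A long wooden bench with a 1487 mm (x) × 354 mm (y) seat, 34 mm thick, its top surface 460 mm above the floor. Four 63 mm square legs at the seat corners, flush with the edges, run from z = 0 to the seat underside.
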